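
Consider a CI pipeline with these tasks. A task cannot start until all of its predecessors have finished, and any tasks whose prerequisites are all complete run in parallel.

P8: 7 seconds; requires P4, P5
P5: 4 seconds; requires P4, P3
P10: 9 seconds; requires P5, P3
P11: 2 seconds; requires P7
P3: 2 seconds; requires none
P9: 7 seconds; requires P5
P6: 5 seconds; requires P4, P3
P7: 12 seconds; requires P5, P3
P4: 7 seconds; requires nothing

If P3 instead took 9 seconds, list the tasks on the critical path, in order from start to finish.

P3, P5, P7, P11

As given, the longest chain is P4→P5→P7→P11 = 7+4+12+2 = 25, so the finish is 25 seconds.
P3 has 5 seconds of float (longest path through it is 20).
New critical path: P3→P5→P7→P11 = 9+4+12+2 = 27 ⇒ 27 seconds.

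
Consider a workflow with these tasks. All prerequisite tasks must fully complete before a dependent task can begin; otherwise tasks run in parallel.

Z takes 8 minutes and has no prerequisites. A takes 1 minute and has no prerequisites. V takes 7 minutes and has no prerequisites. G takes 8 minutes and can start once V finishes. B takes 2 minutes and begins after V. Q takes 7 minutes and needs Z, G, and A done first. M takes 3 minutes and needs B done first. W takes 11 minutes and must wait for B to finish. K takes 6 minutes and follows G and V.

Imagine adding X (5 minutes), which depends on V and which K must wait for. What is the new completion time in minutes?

22

Originally the workflow takes 22 minutes.
With X inserted, K now waits for max(G, V, X).
New critical path: V→G→Q = 7+8+7 = 22 ⇒ 22 minutes.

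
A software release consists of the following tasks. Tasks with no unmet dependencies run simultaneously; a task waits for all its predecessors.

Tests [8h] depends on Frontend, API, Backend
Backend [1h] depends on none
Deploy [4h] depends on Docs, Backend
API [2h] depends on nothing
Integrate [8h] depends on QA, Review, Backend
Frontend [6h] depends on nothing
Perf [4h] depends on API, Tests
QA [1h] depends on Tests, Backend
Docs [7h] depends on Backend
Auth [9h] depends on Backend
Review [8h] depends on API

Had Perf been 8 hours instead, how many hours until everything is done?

Critical path before the change: Frontend→Tests→QA→Integrate = 6+8+1+8 = 23 giving 23 hours.
Perf is off the critical path — its longest chain is 18 hours, giving 5 of slack.
That remains the longest chain; total 23 hours.

23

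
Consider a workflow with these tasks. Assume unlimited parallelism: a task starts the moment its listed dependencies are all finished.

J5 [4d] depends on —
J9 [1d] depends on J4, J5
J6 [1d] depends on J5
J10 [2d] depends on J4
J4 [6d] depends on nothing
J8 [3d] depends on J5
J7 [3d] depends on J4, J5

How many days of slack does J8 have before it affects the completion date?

2

The longest chain is J4→J7 = 6+3 = 9; overall finish 9 days.
J8 finishes as early as 7 and must finish by 9.
Float = 9 − 7 = 2.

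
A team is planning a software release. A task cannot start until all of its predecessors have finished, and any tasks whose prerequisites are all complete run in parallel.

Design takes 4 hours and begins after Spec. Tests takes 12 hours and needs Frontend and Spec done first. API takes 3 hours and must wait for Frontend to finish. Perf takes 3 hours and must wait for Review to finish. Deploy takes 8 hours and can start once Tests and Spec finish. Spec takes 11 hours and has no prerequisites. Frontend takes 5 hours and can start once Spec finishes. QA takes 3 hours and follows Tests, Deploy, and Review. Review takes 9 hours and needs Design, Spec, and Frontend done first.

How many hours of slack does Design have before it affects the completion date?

The longest chain is Spec→Frontend→Tests→Deploy→QA = 11+5+12+8+3 = 39; overall finish 39 hours.
Longest path through Design: 27 hours (earliest finish 15, latest finish 27).
Float = 39 − 27 = 12.

12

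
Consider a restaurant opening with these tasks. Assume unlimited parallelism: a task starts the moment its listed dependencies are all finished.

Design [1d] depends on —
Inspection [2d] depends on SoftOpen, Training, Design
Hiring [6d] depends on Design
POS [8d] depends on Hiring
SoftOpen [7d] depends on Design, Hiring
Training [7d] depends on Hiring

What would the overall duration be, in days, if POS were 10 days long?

The binding path is Design→Hiring→Training→Inspection = 1+6+7+2 = 16; finish at 16 days.
POS has 1 day of float (longest path through it is 15).
Now Design→Hiring→POS = 1+6+10 = 17 is longest, so the finish becomes 17 days.

17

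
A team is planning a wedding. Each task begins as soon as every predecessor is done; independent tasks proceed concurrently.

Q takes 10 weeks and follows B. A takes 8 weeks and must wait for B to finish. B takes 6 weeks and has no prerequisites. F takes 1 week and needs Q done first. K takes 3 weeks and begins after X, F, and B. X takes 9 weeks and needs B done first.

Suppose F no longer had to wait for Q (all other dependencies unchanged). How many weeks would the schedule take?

Before: longest chain B→Q→F→K = 6+10+1+3 = 20, finish 20.
Without Q→F, F's earliest start moves from 16 to 0.
New critical path: B→X→K = 6+9+3 = 18 ⇒ 18 weeks.

18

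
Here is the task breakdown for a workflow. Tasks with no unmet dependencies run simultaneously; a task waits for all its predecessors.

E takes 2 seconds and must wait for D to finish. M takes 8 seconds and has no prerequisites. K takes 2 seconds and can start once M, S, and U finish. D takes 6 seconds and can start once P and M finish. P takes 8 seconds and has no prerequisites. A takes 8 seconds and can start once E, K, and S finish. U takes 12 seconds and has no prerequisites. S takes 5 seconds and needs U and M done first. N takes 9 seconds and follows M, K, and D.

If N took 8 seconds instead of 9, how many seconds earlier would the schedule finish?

Baseline: U→S→K→N = 12+5+2+9 = 28 → 28 seconds.
Since N is critical, the -1 change carries straight to that chain (now 27 seconds).
The binding chain switches to U→S→K→A = 12+5+2+8 = 27; finish 27 seconds.
Change in finish: 27 − 28 = -1 seconds.

1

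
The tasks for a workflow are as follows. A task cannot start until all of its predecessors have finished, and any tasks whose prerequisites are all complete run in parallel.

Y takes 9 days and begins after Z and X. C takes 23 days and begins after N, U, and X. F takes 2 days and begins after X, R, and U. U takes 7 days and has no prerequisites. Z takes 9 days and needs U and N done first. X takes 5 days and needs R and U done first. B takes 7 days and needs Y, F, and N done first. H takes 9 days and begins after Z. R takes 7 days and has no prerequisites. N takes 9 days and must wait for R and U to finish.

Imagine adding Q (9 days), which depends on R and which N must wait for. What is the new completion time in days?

Originally the workflow takes 41 days.
With Q inserted, N now waits for max(R, U, Q).
New critical path: R→Q→N→Z→Y→B = 7+9+9+9+9+7 = 50 ⇒ 50 days.

50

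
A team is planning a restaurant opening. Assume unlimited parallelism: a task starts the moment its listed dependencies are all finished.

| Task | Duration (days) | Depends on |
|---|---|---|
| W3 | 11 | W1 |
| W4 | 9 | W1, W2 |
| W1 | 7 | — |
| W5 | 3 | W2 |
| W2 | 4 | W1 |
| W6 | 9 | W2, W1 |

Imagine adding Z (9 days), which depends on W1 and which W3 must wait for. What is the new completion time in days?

Originally the job takes 20 days.
With Z inserted, W3 now waits for max(W1, Z).
New critical path: W1→Z→W3 = 7+9+11 = 27 ⇒ 27 days.

27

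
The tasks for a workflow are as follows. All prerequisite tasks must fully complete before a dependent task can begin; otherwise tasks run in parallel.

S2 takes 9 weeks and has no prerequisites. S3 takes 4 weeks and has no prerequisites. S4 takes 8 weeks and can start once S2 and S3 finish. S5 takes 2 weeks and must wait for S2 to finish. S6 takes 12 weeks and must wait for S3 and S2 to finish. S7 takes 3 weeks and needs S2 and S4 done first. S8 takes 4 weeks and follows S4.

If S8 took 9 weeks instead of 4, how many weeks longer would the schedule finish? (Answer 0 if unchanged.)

Actual critical path: S2→S4→S8 = 9+8+4 = 21 ⇒ 21 weeks.
S8 lies on that path, so at 9 weeks the path becomes 26 weeks.
That remains the longest chain; total 26 weeks.
Change in finish: 26 − 21 = +5 weeks.

5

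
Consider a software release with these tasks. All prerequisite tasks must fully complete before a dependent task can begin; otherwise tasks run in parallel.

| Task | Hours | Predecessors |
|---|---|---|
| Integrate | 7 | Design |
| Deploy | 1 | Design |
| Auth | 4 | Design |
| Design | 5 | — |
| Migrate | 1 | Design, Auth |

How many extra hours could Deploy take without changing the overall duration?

6

Critical path: Design→Integrate = 5+7 = 12, so the finish is 12 hours.
The longest chain containing Deploy totals 6 hours.
Slack of Deploy = 11 − 5 = 6 hours.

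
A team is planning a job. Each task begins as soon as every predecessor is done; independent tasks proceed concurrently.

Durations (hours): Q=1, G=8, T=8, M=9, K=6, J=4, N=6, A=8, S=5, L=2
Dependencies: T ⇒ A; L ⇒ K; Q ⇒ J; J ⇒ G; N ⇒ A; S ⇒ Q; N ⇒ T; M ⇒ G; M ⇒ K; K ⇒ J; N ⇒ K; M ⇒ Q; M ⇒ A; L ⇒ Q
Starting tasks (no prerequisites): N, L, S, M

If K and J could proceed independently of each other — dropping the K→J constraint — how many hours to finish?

With the dependency in place, M→K→J→G = 9+6+4+8 = 27 sets the finish at 27 hours.
Without K→J, J's earliest start moves from 15 to 10.
New critical path: N→T→A = 6+8+8 = 22 ⇒ 22 hours.

22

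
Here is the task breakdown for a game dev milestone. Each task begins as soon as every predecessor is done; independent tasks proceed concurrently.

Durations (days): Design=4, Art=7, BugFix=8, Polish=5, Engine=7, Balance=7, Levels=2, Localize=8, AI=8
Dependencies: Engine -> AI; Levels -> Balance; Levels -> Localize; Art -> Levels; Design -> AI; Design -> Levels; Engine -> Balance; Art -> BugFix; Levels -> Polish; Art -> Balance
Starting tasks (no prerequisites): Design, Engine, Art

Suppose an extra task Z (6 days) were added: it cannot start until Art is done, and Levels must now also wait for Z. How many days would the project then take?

Originally the project takes 17 days.
With Z inserted, Levels now waits for max(Design, Art, Z).
New critical path: Art→Z→Levels→Localize = 7+6+2+8 = 23 ⇒ 23 days.

23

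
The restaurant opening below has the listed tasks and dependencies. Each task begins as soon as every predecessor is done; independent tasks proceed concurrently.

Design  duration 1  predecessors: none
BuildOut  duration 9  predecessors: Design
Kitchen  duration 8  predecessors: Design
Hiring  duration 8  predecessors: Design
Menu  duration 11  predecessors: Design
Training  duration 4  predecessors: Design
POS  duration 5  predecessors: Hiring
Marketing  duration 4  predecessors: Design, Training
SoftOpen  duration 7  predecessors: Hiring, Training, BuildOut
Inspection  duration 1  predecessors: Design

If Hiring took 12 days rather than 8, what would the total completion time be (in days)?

20

The binding path is Design→BuildOut→SoftOpen = 1+9+7 = 17; finish at 17 days.
Hiring has 1 day of float (longest path through it is 16).
Now Design→Hiring→SoftOpen = 1+12+7 = 20 is longest, so the finish becomes 20 days.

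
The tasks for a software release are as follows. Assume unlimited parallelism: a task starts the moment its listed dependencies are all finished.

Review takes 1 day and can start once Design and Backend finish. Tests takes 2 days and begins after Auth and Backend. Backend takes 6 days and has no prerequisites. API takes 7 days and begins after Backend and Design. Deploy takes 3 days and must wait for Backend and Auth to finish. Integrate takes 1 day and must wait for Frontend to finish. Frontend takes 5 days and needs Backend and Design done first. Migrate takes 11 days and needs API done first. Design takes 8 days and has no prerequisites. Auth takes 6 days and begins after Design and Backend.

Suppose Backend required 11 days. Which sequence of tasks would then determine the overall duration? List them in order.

Backend, API, Migrate

The binding path is Design→API→Migrate = 8+7+11 = 26; finish at 26 days.
Backend has 2 days of float (longest path through it is 24).
Now Backend→API→Migrate = 11+7+11 = 29 is longest, so the finish becomes 29 days.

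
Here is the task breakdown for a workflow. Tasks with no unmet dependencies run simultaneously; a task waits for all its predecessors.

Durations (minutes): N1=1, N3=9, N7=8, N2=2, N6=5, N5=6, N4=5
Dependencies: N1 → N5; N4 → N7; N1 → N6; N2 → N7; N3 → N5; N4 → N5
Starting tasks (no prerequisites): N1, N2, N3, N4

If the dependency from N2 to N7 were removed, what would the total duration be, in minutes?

Original critical path: N3→N5 = 9+6 = 15 ⇒ 15 minutes.
Dropping N2→N7 doesn't change N7's earliest start (5); another predecessor still binds.
New critical path: N3→N5 = 9+6 = 15 ⇒ 15 minutes.

15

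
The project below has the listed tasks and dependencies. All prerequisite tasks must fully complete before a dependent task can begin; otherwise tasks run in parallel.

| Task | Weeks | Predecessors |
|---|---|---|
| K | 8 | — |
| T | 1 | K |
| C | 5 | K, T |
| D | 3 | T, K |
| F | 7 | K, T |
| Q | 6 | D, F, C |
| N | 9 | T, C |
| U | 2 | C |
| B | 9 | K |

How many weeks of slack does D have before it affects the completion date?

5

The longest chain is K→T→C→N = 8+1+5+9 = 23; overall finish 23 weeks.
The longest chain containing D totals 18 weeks.
Slack of D = 14 − 9 = 5 weeks.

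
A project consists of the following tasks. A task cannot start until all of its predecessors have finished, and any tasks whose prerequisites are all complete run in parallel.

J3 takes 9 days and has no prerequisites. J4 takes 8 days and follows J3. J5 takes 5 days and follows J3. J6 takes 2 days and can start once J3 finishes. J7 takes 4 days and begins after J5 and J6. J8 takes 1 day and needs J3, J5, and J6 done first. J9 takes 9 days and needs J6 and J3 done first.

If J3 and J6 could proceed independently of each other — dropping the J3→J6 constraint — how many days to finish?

Before: longest chain J3→J6→J9 = 9+2+9 = 20, finish 20.
Without J3→J6, J6's earliest start moves from 9 to 0.
After: J3→J5→J7 = 9+5+4 = 18 → 18 days.

18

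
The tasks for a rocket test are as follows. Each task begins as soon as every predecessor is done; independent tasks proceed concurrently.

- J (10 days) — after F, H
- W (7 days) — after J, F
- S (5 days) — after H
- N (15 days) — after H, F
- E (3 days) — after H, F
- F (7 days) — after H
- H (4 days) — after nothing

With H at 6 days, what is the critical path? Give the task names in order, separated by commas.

H, F, J, W

The binding path is H→F→J→W = 4+7+10+7 = 28; finish at 28 days.
H is on the critical path; changing it to 6 makes that path 30 days.
The critical path is still H→F→J→W; finish is now 30 days.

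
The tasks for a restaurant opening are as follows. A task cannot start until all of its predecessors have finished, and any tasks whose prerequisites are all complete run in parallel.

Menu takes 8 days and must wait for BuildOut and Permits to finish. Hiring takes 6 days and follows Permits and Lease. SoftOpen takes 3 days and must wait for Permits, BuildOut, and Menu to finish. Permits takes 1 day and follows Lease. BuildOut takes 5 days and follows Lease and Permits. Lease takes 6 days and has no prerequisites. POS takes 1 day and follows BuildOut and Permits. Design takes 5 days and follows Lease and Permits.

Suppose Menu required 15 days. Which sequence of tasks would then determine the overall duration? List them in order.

The binding path is Lease→Permits→BuildOut→Menu→SoftOpen = 6+1+5+8+3 = 23; finish at 23 days.
Menu lies on that path, so at 15 days the path becomes 30 days.
That remains the longest chain; total 30 days.

Lease, Permits, BuildOut, Menu, SoftOpen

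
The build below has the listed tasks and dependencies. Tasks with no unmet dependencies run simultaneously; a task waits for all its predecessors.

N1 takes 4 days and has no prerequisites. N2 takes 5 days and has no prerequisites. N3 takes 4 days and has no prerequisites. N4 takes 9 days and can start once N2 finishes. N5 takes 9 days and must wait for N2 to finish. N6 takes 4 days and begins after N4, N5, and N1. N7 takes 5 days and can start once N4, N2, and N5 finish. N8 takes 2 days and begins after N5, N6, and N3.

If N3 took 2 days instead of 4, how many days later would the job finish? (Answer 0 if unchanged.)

0

As given, the longest chain is N2→N4→N6→N8 = 5+9+4+2 = 20, so the finish is 20 days.
The longest path through N3 is only 6 days, so N3 has float 14.
The critical path is still N2→N4→N6→N8; finish is now 20 days.
Change in finish: 20 − 20 = +0 days.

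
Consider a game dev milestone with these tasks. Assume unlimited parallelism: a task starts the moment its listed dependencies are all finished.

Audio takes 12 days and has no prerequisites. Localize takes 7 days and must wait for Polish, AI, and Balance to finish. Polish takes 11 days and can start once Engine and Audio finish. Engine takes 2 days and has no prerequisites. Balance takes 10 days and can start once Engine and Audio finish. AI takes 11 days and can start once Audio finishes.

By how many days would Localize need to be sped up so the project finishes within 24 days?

6

Current finish: 30 days; target: 24.
Localize is on every critical path, so each day cut from Localize cuts the finish by one (this holds down to a finish of 24).
Need 30 − 24 = 6 days off Localize → Localize becomes 1 day, finish becomes 24.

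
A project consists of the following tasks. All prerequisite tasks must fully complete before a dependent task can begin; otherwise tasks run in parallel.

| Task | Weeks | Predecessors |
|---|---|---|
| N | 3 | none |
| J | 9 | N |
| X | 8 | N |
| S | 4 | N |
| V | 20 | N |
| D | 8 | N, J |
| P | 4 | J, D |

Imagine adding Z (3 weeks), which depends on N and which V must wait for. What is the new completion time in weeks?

26

Originally the schedule takes 24 weeks.
With Z inserted, V now waits for max(N, Z).
New critical path: N→Z→V = 3+3+20 = 26 ⇒ 26 weeks.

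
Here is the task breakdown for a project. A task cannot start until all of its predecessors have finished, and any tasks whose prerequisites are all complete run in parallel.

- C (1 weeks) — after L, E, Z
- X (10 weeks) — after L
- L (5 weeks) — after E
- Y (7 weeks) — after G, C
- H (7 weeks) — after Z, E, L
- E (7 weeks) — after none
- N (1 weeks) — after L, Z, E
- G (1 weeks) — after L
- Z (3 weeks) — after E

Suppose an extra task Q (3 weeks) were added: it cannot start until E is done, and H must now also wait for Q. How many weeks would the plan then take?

22

Originally the plan takes 22 weeks.
With Q inserted, H now waits for max(Z, E, L, Q).
New critical path: E→L→X = 7+5+10 = 22 ⇒ 22 weeks.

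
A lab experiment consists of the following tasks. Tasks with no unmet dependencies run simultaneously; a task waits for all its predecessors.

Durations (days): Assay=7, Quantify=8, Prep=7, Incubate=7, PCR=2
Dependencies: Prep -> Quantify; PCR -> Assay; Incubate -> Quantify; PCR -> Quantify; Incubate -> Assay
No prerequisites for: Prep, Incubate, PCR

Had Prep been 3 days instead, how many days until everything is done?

15

As given, the longest chain is Prep→Quantify = 7+8 = 15, so the finish is 15 days.
Since Prep is critical, the -4 change carries straight to that chain (now 11 days).
The binding chain switches to Incubate→Quantify = 7+8 = 15; finish 15 days.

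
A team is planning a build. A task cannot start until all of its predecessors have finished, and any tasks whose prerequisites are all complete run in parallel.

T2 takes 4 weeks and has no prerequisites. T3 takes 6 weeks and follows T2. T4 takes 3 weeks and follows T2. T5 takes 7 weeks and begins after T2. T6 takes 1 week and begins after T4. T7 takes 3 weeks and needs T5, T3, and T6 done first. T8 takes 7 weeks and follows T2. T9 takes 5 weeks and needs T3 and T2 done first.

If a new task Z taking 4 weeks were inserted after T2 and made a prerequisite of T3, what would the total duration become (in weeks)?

Originally the schedule takes 15 weeks.
With Z inserted, T3 now waits for max(T2, Z).
New critical path: T2→Z→T3→T9 = 4+4+6+5 = 19 ⇒ 19 weeks.

19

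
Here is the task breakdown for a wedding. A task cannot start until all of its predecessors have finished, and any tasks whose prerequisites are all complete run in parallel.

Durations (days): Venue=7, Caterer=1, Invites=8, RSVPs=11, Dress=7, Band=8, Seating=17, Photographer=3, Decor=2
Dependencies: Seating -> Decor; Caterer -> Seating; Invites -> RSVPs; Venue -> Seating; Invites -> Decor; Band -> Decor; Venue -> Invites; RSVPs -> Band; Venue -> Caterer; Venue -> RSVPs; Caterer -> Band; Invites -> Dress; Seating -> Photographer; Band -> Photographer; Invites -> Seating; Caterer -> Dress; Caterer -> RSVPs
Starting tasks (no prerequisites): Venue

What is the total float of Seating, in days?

2

Venue→Invites→RSVPs→Band→Photographer = 7+8+11+8+3 = 37 sets the makespan at 37 days.
The longest chain containing Seating totals 35 days.
Slack of Seating = 17 − 15 = 2 days.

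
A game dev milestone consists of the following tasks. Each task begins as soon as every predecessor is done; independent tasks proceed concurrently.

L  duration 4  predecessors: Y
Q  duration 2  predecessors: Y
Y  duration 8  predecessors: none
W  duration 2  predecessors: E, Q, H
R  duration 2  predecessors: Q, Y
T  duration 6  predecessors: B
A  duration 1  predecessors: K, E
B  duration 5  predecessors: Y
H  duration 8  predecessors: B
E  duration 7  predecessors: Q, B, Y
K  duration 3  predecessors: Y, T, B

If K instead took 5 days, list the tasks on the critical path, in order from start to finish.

Actual critical path: Y→B→T→K→A = 8+5+6+3+1 = 23 ⇒ 23 days.
K lies on that path, so at 5 days the path becomes 25 days.
No other chain overtakes it, so the finish is 25 days.

Y, B, T, K, A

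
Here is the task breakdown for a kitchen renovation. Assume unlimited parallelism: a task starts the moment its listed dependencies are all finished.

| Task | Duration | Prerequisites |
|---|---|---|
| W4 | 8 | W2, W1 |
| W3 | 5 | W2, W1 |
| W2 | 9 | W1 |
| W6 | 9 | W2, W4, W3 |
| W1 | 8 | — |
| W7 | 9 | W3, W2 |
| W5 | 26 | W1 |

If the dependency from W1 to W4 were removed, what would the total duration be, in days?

34

With the dependency in place, W1→W2→W4→W6 = 8+9+8+9 = 34 sets the finish at 34 days.
Dropping W1→W4 doesn't change W4's earliest start (17); another predecessor still binds.
New critical path: W1→W2→W4→W6 = 8+9+8+9 = 34 ⇒ 34 days.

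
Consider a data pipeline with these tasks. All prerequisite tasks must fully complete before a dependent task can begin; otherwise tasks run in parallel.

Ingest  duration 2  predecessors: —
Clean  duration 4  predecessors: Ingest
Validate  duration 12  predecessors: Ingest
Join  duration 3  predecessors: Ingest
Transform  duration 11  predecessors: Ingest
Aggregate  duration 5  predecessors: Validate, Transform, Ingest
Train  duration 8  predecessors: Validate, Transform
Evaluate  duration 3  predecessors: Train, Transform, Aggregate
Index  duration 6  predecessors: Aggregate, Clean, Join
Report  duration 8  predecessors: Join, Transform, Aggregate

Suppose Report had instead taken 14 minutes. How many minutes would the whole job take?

Actual critical path: Ingest→Validate→Aggregate→Report = 2+12+5+8 = 27 ⇒ 27 minutes.
Report lies on that path, so at 14 minutes the path becomes 33 minutes.
That remains the longest chain; total 33 minutes.

33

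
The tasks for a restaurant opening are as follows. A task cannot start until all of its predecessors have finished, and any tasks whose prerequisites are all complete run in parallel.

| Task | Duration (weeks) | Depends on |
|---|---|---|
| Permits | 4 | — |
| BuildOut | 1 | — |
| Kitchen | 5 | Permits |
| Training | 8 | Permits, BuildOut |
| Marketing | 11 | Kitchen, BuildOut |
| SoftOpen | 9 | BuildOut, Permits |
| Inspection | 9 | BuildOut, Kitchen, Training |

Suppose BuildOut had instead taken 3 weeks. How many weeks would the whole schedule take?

Baseline: Permits→Training→Inspection = 4+8+9 = 21 → 21 weeks.
The longest path through BuildOut is only 18 weeks, so BuildOut has float 3.
No other chain overtakes it, so the finish is 21 weeks.

21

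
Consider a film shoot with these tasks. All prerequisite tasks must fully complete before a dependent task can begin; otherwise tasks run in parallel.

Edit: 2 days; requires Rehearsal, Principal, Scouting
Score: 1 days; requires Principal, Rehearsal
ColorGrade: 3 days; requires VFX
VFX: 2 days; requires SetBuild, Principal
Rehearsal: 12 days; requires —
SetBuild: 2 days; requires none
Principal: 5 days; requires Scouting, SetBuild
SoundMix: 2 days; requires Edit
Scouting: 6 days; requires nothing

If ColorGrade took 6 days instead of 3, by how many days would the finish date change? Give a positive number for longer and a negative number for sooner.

3

Critical path before the change: Scouting→Principal→VFX→ColorGrade = 6+5+2+3 = 16 giving 16 days.
Since ColorGrade is critical, the +3 change carries straight to that chain (now 19 days).
No other chain overtakes it, so the finish is 19 days.
Change in finish: 19 − 16 = +3 days.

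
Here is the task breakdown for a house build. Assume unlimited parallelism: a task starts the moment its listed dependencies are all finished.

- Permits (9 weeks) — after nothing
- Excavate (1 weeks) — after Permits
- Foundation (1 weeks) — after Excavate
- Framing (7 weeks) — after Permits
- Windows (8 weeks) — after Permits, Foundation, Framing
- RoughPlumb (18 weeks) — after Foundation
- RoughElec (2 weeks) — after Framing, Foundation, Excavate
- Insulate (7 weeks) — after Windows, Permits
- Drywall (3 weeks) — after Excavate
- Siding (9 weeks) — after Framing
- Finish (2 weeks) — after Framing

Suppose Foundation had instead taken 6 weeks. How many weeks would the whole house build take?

34

Critical path before the change: Permits→Framing→Windows→Insulate = 9+7+8+7 = 31 giving 31 weeks.
The longest path through Foundation is only 29 weeks, so Foundation has float 2.
The binding chain switches to Permits→Excavate→Foundation→RoughPlumb = 9+1+6+18 = 34; finish 34 weeks.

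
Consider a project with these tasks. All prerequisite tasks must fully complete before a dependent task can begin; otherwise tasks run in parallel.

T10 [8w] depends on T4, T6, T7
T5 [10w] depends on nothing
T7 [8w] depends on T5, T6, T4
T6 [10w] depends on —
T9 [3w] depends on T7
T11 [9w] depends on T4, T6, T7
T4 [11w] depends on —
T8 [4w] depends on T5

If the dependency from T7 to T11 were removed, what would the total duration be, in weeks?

27

Before: longest chain T4→T7→T11 = 11+8+9 = 28, finish 28.
Without T7→T11, T11's earliest start moves from 19 to 11.
After: T4→T7→T10 = 11+8+8 = 27 → 27 weeks.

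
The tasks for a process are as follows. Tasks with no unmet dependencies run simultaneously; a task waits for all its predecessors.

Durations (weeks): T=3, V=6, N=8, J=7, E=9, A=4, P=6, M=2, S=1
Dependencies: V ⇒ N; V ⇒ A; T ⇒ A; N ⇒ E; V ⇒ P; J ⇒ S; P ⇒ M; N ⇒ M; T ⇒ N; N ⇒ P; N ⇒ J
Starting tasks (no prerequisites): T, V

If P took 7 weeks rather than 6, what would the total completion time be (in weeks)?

Baseline: V→N→E = 6+8+9 = 23 → 23 weeks.
The longest path through P is only 22 weeks, so P has float 1.
That remains the longest chain; total 23 weeks.

23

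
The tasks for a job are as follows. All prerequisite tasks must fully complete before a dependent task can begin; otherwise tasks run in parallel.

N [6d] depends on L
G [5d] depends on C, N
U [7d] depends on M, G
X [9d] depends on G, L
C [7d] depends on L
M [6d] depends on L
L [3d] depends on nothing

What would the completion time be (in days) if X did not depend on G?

22

Original critical path: L→C→G→X = 3+7+5+9 = 24 ⇒ 24 days.
Without G→X, X's earliest start moves from 15 to 3.
New critical path: L→C→G→U = 3+7+5+7 = 22 ⇒ 22 days.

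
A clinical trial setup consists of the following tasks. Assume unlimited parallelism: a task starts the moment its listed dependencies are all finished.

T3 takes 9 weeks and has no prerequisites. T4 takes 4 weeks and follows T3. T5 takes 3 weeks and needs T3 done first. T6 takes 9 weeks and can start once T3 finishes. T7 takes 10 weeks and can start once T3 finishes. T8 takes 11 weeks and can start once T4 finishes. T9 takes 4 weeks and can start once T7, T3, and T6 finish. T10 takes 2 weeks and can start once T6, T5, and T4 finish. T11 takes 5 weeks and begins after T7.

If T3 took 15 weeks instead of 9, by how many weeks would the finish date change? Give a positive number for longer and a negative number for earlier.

Baseline: T3→T4→T8 = 9+4+11 = 24 → 24 weeks.
T3 is on the critical path; changing it to 15 makes that path 30 weeks.
That remains the longest chain; total 30 weeks.
Change in finish: 30 − 24 = +6 weeks.

6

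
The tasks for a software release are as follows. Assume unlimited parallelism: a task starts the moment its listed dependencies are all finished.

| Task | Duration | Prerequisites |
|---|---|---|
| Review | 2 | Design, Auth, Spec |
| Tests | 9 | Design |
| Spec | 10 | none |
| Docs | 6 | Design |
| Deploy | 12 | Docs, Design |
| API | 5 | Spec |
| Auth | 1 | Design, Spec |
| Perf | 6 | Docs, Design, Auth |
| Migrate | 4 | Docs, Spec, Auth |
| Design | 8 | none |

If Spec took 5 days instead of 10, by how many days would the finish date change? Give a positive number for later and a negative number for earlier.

Critical path before the change: Design→Docs→Deploy = 8+6+12 = 26 giving 26 days.
The longest path through Spec is only 17 days, so Spec has float 9.
No other chain overtakes it, so the finish is 26 days.
Change in finish: 26 − 26 = +0 days.

0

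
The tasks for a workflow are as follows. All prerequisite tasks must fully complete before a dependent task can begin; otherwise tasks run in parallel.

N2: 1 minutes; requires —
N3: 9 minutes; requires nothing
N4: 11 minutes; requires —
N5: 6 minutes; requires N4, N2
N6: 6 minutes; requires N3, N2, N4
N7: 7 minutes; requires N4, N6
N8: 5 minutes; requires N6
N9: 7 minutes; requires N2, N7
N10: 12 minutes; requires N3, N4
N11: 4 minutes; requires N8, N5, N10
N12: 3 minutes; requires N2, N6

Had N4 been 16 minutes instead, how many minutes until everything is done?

Actual critical path: N4→N6→N7→N9 = 11+6+7+7 = 31 ⇒ 31 minutes.
N4 is on the critical path; changing it to 16 makes that path 36 minutes.
No other chain overtakes it, so the finish is 36 minutes.

36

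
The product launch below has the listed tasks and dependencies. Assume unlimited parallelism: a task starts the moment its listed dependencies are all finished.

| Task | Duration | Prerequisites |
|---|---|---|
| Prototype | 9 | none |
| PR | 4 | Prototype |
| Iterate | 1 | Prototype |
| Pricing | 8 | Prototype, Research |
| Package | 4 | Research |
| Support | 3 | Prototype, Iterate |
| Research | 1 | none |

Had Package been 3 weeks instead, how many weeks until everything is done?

17

Critical path before the change: Prototype→Pricing = 9+8 = 17 giving 17 weeks.
Package is off the critical path — its longest chain is 5 weeks, giving 12 of slack.
The critical path is still Prototype→Pricing; finish is now 17 weeks.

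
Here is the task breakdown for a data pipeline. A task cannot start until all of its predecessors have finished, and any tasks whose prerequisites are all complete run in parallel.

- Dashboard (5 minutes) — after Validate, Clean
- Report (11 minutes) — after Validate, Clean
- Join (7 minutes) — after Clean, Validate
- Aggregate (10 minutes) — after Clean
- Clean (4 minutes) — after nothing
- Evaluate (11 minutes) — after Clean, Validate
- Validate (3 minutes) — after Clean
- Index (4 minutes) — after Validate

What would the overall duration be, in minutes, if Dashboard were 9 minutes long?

Baseline: Clean→Validate→Evaluate = 4+3+11 = 18 → 18 minutes.
Dashboard has 6 minutes of float (longest path through it is 12).
That remains the longest chain; total 18 minutes.

18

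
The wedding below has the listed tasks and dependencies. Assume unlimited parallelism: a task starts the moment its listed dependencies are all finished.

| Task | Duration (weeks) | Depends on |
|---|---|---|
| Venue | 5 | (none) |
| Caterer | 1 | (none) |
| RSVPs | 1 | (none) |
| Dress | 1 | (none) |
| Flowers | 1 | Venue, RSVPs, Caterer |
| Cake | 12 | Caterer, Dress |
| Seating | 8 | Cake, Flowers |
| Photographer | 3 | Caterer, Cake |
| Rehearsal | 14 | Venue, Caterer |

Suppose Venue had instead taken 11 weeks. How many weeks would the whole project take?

25

As given, the longest chain is Caterer→Cake→Seating = 1+12+8 = 21, so the finish is 21 weeks.
The longest path through Venue is only 19 weeks, so Venue has float 2.
The binding chain switches to Venue→Rehearsal = 11+14 = 25; finish 25 weeks.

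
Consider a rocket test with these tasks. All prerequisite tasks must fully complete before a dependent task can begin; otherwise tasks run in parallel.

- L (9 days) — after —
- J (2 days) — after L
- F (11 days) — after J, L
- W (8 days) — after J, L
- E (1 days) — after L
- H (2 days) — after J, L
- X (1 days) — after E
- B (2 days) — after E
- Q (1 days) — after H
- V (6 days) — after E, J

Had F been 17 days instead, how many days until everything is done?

28

As given, the longest chain is L→J→F = 9+2+11 = 22, so the finish is 22 days.
F lies on that path, so at 17 days the path becomes 28 days.
That remains the longest chain; total 28 days.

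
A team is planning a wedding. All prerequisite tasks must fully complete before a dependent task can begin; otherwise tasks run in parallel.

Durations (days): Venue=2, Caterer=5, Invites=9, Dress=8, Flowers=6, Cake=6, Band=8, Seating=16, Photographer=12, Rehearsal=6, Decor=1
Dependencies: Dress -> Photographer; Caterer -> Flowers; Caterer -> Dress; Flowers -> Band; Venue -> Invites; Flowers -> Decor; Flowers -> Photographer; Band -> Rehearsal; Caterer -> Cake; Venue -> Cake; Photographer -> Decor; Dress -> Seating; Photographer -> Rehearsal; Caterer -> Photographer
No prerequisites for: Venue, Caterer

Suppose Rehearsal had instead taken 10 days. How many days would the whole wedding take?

35

Actual critical path: Caterer→Dress→Photographer→Rehearsal = 5+8+12+6 = 31 ⇒ 31 days.
Rehearsal lies on that path, so at 10 days the path becomes 35 days.
That remains the longest chain; total 35 days.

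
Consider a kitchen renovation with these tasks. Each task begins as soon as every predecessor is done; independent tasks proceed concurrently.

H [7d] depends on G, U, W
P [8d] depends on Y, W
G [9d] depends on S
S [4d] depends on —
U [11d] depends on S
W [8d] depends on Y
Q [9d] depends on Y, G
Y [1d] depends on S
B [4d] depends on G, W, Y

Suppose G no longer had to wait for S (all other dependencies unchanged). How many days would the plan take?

22

Original critical path: S→U→H = 4+11+7 = 22 ⇒ 22 days.
Without S→G, G's earliest start moves from 4 to 0.
The longest chain is now S→U→H = 4+11+7 = 22, so the plan takes 22 days.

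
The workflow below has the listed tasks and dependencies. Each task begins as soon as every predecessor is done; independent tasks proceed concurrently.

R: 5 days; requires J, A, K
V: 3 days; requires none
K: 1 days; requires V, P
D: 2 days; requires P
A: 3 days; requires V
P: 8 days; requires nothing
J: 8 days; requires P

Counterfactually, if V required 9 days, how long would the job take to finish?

21

The binding path is P→J→R = 8+8+5 = 21; finish at 21 days.
V is off the critical path — its longest chain is 11 days, giving 10 of slack.
The critical path is still P→J→R; finish is now 21 days.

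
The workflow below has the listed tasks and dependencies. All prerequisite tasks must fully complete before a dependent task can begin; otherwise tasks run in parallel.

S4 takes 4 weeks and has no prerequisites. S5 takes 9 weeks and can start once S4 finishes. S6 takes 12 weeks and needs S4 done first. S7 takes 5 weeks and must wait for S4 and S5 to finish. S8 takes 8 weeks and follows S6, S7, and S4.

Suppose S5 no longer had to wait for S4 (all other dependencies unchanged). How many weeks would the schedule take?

24

With the dependency in place, S4→S5→S7→S8 = 4+9+5+8 = 26 sets the finish at 26 weeks.
Without S4→S5, S5's earliest start moves from 4 to 0.
The longest chain is now S4→S6→S8 = 4+12+8 = 24, so the schedule takes 24 weeks.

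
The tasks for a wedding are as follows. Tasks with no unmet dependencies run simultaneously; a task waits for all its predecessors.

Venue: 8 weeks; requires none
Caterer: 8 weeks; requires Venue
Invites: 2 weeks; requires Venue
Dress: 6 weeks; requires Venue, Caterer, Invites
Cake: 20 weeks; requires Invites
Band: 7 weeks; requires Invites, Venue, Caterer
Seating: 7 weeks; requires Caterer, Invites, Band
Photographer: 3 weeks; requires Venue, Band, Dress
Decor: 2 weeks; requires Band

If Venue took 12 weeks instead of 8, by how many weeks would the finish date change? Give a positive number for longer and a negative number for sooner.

Critical path before the change: Venue→Caterer→Band→Seating = 8+8+7+7 = 30 giving 30 weeks.
Venue lies on that path, so at 12 weeks the path becomes 34 weeks.
That remains the longest chain; total 34 weeks.
Change in finish: 34 − 30 = +4 weeks.

4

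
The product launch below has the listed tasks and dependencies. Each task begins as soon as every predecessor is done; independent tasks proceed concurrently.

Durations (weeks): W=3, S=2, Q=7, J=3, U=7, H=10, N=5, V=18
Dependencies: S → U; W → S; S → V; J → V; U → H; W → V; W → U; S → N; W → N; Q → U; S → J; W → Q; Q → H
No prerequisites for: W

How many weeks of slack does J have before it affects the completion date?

The longest chain is W→Q→U→H = 3+7+7+10 = 27; overall finish 27 weeks.
J finishes as early as 8 and must finish by 9.
So J can slip 9 − 8 = 1 week.

1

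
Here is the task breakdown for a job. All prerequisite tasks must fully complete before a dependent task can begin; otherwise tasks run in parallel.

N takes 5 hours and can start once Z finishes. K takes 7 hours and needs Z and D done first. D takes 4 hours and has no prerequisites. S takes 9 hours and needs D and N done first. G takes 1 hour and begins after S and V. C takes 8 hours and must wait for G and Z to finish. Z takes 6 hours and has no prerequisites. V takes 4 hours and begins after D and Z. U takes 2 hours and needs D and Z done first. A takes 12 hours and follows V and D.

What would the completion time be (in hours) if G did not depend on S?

22

Original critical path: Z→N→S→G→C = 6+5+9+1+8 = 29 ⇒ 29 hours.
Without S→G, G's earliest start moves from 20 to 10.
After: Z→V→A = 6+4+12 = 22 → 22 hours.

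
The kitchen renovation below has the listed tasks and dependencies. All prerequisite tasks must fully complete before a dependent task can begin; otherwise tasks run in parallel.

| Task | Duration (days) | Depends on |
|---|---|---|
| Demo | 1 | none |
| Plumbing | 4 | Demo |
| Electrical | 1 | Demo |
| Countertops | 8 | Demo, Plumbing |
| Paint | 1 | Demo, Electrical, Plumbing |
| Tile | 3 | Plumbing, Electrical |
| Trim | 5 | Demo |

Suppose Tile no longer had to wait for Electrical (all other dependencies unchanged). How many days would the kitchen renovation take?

Before: longest chain Demo→Plumbing→Countertops = 1+4+8 = 13, finish 13.
Dropping Electrical→Tile doesn't change Tile's earliest start (5); another predecessor still binds.
New critical path: Demo→Plumbing→Countertops = 1+4+8 = 13 ⇒ 13 days.

13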